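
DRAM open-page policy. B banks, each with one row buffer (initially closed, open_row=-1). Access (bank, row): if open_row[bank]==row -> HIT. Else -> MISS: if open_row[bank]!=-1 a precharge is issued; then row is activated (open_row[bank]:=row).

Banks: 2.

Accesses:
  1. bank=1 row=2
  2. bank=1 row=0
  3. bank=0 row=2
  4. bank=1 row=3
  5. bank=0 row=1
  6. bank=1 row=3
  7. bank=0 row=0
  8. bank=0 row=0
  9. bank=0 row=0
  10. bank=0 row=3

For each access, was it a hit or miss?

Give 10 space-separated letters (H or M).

Answer: M M M M M H M H H M

Derivation:
Acc 1: bank1 row2 -> MISS (open row2); precharges=0
Acc 2: bank1 row0 -> MISS (open row0); precharges=1
Acc 3: bank0 row2 -> MISS (open row2); precharges=1
Acc 4: bank1 row3 -> MISS (open row3); precharges=2
Acc 5: bank0 row1 -> MISS (open row1); precharges=3
Acc 6: bank1 row3 -> HIT
Acc 7: bank0 row0 -> MISS (open row0); precharges=4
Acc 8: bank0 row0 -> HIT
Acc 9: bank0 row0 -> HIT
Acc 10: bank0 row3 -> MISS (open row3); precharges=5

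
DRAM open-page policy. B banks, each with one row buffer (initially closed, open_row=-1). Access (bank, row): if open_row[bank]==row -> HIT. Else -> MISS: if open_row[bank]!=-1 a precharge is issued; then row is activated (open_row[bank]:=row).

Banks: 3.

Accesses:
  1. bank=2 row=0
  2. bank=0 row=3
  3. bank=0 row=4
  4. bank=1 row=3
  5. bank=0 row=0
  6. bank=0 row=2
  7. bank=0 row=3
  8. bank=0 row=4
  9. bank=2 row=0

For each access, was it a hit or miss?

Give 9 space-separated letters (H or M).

Answer: M M M M M M M M H

Derivation:
Acc 1: bank2 row0 -> MISS (open row0); precharges=0
Acc 2: bank0 row3 -> MISS (open row3); precharges=0
Acc 3: bank0 row4 -> MISS (open row4); precharges=1
Acc 4: bank1 row3 -> MISS (open row3); precharges=1
Acc 5: bank0 row0 -> MISS (open row0); precharges=2
Acc 6: bank0 row2 -> MISS (open row2); precharges=3
Acc 7: bank0 row3 -> MISS (open row3); precharges=4
Acc 8: bank0 row4 -> MISS (open row4); precharges=5
Acc 9: bank2 row0 -> HIT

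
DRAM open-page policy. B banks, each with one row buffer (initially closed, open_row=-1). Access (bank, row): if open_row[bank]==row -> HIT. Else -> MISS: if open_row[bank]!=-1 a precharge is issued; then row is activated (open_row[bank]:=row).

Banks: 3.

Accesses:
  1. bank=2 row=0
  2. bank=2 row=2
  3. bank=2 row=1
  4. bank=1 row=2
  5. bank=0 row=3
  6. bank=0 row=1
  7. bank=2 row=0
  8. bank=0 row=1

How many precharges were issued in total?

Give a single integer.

Acc 1: bank2 row0 -> MISS (open row0); precharges=0
Acc 2: bank2 row2 -> MISS (open row2); precharges=1
Acc 3: bank2 row1 -> MISS (open row1); precharges=2
Acc 4: bank1 row2 -> MISS (open row2); precharges=2
Acc 5: bank0 row3 -> MISS (open row3); precharges=2
Acc 6: bank0 row1 -> MISS (open row1); precharges=3
Acc 7: bank2 row0 -> MISS (open row0); precharges=4
Acc 8: bank0 row1 -> HIT

Answer: 4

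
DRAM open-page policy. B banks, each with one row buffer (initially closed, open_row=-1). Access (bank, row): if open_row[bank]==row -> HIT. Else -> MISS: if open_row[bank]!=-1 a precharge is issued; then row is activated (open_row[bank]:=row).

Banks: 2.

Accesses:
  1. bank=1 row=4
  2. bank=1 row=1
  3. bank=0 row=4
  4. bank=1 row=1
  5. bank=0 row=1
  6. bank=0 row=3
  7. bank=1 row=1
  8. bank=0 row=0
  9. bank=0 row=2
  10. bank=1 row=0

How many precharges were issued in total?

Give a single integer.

Answer: 6

Derivation:
Acc 1: bank1 row4 -> MISS (open row4); precharges=0
Acc 2: bank1 row1 -> MISS (open row1); precharges=1
Acc 3: bank0 row4 -> MISS (open row4); precharges=1
Acc 4: bank1 row1 -> HIT
Acc 5: bank0 row1 -> MISS (open row1); precharges=2
Acc 6: bank0 row3 -> MISS (open row3); precharges=3
Acc 7: bank1 row1 -> HIT
Acc 8: bank0 row0 -> MISS (open row0); precharges=4
Acc 9: bank0 row2 -> MISS (open row2); precharges=5
Acc 10: bank1 row0 -> MISS (open row0); precharges=6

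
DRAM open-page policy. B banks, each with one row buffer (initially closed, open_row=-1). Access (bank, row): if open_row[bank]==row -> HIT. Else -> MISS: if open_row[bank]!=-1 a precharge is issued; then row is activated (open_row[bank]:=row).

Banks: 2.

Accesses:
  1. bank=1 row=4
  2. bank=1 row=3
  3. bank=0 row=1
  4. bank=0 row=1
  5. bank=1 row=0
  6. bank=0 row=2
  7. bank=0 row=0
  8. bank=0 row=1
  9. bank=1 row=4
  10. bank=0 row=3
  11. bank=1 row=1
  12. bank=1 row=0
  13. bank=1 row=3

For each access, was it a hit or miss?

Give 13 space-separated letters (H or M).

Acc 1: bank1 row4 -> MISS (open row4); precharges=0
Acc 2: bank1 row3 -> MISS (open row3); precharges=1
Acc 3: bank0 row1 -> MISS (open row1); precharges=1
Acc 4: bank0 row1 -> HIT
Acc 5: bank1 row0 -> MISS (open row0); precharges=2
Acc 6: bank0 row2 -> MISS (open row2); precharges=3
Acc 7: bank0 row0 -> MISS (open row0); precharges=4
Acc 8: bank0 row1 -> MISS (open row1); precharges=5
Acc 9: bank1 row4 -> MISS (open row4); precharges=6
Acc 10: bank0 row3 -> MISS (open row3); precharges=7
Acc 11: bank1 row1 -> MISS (open row1); precharges=8
Acc 12: bank1 row0 -> MISS (open row0); precharges=9
Acc 13: bank1 row3 -> MISS (open row3); precharges=10

Answer: M M M H M M M M M M M M M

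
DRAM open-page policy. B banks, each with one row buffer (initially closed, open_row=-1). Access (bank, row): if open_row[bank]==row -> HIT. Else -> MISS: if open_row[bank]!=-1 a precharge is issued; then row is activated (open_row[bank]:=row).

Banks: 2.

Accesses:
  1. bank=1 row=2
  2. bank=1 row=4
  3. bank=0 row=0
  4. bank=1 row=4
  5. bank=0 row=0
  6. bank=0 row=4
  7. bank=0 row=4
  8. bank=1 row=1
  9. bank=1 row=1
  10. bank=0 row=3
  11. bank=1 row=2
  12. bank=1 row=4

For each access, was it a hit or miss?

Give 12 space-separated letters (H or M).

Acc 1: bank1 row2 -> MISS (open row2); precharges=0
Acc 2: bank1 row4 -> MISS (open row4); precharges=1
Acc 3: bank0 row0 -> MISS (open row0); precharges=1
Acc 4: bank1 row4 -> HIT
Acc 5: bank0 row0 -> HIT
Acc 6: bank0 row4 -> MISS (open row4); precharges=2
Acc 7: bank0 row4 -> HIT
Acc 8: bank1 row1 -> MISS (open row1); precharges=3
Acc 9: bank1 row1 -> HIT
Acc 10: bank0 row3 -> MISS (open row3); precharges=4
Acc 11: bank1 row2 -> MISS (open row2); precharges=5
Acc 12: bank1 row4 -> MISS (open row4); precharges=6

Answer: M M M H H M H M H M M M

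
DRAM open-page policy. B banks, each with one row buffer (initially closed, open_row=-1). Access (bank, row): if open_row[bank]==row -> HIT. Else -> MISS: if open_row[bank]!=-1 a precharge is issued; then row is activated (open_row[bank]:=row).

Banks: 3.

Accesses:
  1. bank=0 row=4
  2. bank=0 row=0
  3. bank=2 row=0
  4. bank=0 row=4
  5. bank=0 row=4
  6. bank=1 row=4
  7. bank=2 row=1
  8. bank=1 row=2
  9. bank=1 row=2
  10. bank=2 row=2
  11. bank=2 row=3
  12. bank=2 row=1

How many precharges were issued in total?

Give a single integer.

Answer: 7

Derivation:
Acc 1: bank0 row4 -> MISS (open row4); precharges=0
Acc 2: bank0 row0 -> MISS (open row0); precharges=1
Acc 3: bank2 row0 -> MISS (open row0); precharges=1
Acc 4: bank0 row4 -> MISS (open row4); precharges=2
Acc 5: bank0 row4 -> HIT
Acc 6: bank1 row4 -> MISS (open row4); precharges=2
Acc 7: bank2 row1 -> MISS (open row1); precharges=3
Acc 8: bank1 row2 -> MISS (open row2); precharges=4
Acc 9: bank1 row2 -> HIT
Acc 10: bank2 row2 -> MISS (open row2); precharges=5
Acc 11: bank2 row3 -> MISS (open row3); precharges=6
Acc 12: bank2 row1 -> MISS (open row1); precharges=7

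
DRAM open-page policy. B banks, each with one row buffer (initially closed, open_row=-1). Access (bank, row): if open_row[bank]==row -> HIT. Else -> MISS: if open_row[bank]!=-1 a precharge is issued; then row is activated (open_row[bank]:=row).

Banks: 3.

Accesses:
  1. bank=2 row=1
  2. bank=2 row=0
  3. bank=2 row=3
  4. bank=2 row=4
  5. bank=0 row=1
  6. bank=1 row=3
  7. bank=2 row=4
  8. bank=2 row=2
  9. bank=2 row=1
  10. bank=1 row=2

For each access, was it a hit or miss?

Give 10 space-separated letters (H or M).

Acc 1: bank2 row1 -> MISS (open row1); precharges=0
Acc 2: bank2 row0 -> MISS (open row0); precharges=1
Acc 3: bank2 row3 -> MISS (open row3); precharges=2
Acc 4: bank2 row4 -> MISS (open row4); precharges=3
Acc 5: bank0 row1 -> MISS (open row1); precharges=3
Acc 6: bank1 row3 -> MISS (open row3); precharges=3
Acc 7: bank2 row4 -> HIT
Acc 8: bank2 row2 -> MISS (open row2); precharges=4
Acc 9: bank2 row1 -> MISS (open row1); precharges=5
Acc 10: bank1 row2 -> MISS (open row2); precharges=6

Answer: M M M M M M H M M M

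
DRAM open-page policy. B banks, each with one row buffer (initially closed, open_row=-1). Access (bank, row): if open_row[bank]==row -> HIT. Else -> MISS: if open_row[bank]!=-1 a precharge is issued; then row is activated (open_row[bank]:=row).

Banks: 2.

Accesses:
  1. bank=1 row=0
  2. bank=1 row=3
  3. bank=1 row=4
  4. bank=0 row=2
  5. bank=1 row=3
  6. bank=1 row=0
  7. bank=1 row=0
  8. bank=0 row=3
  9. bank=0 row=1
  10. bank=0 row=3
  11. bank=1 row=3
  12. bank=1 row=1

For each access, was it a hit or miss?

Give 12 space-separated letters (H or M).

Acc 1: bank1 row0 -> MISS (open row0); precharges=0
Acc 2: bank1 row3 -> MISS (open row3); precharges=1
Acc 3: bank1 row4 -> MISS (open row4); precharges=2
Acc 4: bank0 row2 -> MISS (open row2); precharges=2
Acc 5: bank1 row3 -> MISS (open row3); precharges=3
Acc 6: bank1 row0 -> MISS (open row0); precharges=4
Acc 7: bank1 row0 -> HIT
Acc 8: bank0 row3 -> MISS (open row3); precharges=5
Acc 9: bank0 row1 -> MISS (open row1); precharges=6
Acc 10: bank0 row3 -> MISS (open row3); precharges=7
Acc 11: bank1 row3 -> MISS (open row3); precharges=8
Acc 12: bank1 row1 -> MISS (open row1); precharges=9

Answer: M M M M M M H M M M M M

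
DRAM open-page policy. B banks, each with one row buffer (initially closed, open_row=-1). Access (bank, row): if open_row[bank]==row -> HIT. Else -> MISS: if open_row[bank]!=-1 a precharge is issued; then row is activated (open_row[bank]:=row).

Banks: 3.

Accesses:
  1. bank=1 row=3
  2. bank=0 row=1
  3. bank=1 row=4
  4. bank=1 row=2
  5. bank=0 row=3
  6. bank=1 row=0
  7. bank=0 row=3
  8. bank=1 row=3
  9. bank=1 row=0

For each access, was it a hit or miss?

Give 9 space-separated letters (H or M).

Answer: M M M M M M H M M

Derivation:
Acc 1: bank1 row3 -> MISS (open row3); precharges=0
Acc 2: bank0 row1 -> MISS (open row1); precharges=0
Acc 3: bank1 row4 -> MISS (open row4); precharges=1
Acc 4: bank1 row2 -> MISS (open row2); precharges=2
Acc 5: bank0 row3 -> MISS (open row3); precharges=3
Acc 6: bank1 row0 -> MISS (open row0); precharges=4
Acc 7: bank0 row3 -> HIT
Acc 8: bank1 row3 -> MISS (open row3); precharges=5
Acc 9: bank1 row0 -> MISS (open row0); precharges=6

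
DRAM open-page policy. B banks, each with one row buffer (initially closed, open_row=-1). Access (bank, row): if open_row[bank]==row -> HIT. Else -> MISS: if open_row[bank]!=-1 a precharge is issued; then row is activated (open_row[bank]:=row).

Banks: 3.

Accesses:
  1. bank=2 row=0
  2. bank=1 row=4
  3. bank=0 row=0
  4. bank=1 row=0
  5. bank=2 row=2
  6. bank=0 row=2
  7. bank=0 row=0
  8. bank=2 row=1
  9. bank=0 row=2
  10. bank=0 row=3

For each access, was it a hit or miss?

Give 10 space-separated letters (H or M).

Acc 1: bank2 row0 -> MISS (open row0); precharges=0
Acc 2: bank1 row4 -> MISS (open row4); precharges=0
Acc 3: bank0 row0 -> MISS (open row0); precharges=0
Acc 4: bank1 row0 -> MISS (open row0); precharges=1
Acc 5: bank2 row2 -> MISS (open row2); precharges=2
Acc 6: bank0 row2 -> MISS (open row2); precharges=3
Acc 7: bank0 row0 -> MISS (open row0); precharges=4
Acc 8: bank2 row1 -> MISS (open row1); precharges=5
Acc 9: bank0 row2 -> MISS (open row2); precharges=6
Acc 10: bank0 row3 -> MISS (open row3); precharges=7

Answer: M M M M M M M M M M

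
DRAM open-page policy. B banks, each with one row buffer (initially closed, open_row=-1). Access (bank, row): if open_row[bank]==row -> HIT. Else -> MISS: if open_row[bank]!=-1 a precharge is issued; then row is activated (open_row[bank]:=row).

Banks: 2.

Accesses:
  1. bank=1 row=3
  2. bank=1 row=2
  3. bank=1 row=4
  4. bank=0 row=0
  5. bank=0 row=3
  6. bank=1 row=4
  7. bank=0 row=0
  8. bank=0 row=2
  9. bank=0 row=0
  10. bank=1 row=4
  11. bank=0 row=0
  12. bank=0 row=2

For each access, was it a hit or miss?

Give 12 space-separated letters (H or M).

Acc 1: bank1 row3 -> MISS (open row3); precharges=0
Acc 2: bank1 row2 -> MISS (open row2); precharges=1
Acc 3: bank1 row4 -> MISS (open row4); precharges=2
Acc 4: bank0 row0 -> MISS (open row0); precharges=2
Acc 5: bank0 row3 -> MISS (open row3); precharges=3
Acc 6: bank1 row4 -> HIT
Acc 7: bank0 row0 -> MISS (open row0); precharges=4
Acc 8: bank0 row2 -> MISS (open row2); precharges=5
Acc 9: bank0 row0 -> MISS (open row0); precharges=6
Acc 10: bank1 row4 -> HIT
Acc 11: bank0 row0 -> HIT
Acc 12: bank0 row2 -> MISS (open row2); precharges=7

Answer: M M M M M H M M M H H M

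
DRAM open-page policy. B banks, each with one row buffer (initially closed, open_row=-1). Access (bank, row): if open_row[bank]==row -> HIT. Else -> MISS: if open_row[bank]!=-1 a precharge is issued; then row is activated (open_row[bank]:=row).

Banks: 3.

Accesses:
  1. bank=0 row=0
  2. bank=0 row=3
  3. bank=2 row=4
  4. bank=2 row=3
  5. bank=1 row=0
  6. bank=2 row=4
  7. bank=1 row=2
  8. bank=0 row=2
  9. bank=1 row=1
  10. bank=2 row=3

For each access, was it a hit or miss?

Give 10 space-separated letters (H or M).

Answer: M M M M M M M M M M

Derivation:
Acc 1: bank0 row0 -> MISS (open row0); precharges=0
Acc 2: bank0 row3 -> MISS (open row3); precharges=1
Acc 3: bank2 row4 -> MISS (open row4); precharges=1
Acc 4: bank2 row3 -> MISS (open row3); precharges=2
Acc 5: bank1 row0 -> MISS (open row0); precharges=2
Acc 6: bank2 row4 -> MISS (open row4); precharges=3
Acc 7: bank1 row2 -> MISS (open row2); precharges=4
Acc 8: bank0 row2 -> MISS (open row2); precharges=5
Acc 9: bank1 row1 -> MISS (open row1); precharges=6
Acc 10: bank2 row3 -> MISS (open row3); precharges=7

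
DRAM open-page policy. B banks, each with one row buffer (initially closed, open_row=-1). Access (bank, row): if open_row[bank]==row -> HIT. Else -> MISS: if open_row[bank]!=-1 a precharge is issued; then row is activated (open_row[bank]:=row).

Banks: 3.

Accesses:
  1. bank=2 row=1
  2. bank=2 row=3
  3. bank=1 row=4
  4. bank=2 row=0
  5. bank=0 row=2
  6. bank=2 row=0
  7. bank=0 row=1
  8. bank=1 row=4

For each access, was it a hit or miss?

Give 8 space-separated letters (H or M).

Acc 1: bank2 row1 -> MISS (open row1); precharges=0
Acc 2: bank2 row3 -> MISS (open row3); precharges=1
Acc 3: bank1 row4 -> MISS (open row4); precharges=1
Acc 4: bank2 row0 -> MISS (open row0); precharges=2
Acc 5: bank0 row2 -> MISS (open row2); precharges=2
Acc 6: bank2 row0 -> HIT
Acc 7: bank0 row1 -> MISS (open row1); precharges=3
Acc 8: bank1 row4 -> HIT

Answer: M M M M M H M H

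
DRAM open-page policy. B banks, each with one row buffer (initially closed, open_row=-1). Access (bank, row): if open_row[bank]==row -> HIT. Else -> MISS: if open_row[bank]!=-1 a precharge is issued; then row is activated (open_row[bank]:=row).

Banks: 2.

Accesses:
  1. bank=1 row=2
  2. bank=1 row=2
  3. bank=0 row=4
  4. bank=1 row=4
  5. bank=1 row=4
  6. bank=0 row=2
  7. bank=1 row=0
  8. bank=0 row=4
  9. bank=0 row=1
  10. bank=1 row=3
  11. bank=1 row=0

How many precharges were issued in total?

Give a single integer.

Answer: 7

Derivation:
Acc 1: bank1 row2 -> MISS (open row2); precharges=0
Acc 2: bank1 row2 -> HIT
Acc 3: bank0 row4 -> MISS (open row4); precharges=0
Acc 4: bank1 row4 -> MISS (open row4); precharges=1
Acc 5: bank1 row4 -> HIT
Acc 6: bank0 row2 -> MISS (open row2); precharges=2
Acc 7: bank1 row0 -> MISS (open row0); precharges=3
Acc 8: bank0 row4 -> MISS (open row4); precharges=4
Acc 9: bank0 row1 -> MISS (open row1); precharges=5
Acc 10: bank1 row3 -> MISS (open row3); precharges=6
Acc 11: bank1 row0 -> MISS (open row0); precharges=7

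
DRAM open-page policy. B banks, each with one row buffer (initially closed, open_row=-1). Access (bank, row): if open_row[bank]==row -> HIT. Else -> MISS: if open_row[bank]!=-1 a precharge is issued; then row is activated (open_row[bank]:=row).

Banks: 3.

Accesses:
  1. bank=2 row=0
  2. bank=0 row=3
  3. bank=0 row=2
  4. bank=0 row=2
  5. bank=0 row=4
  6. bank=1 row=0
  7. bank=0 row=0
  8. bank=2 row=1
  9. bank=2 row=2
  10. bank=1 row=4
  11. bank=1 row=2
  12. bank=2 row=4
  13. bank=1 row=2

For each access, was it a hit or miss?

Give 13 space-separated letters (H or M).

Answer: M M M H M M M M M M M M H

Derivation:
Acc 1: bank2 row0 -> MISS (open row0); precharges=0
Acc 2: bank0 row3 -> MISS (open row3); precharges=0
Acc 3: bank0 row2 -> MISS (open row2); precharges=1
Acc 4: bank0 row2 -> HIT
Acc 5: bank0 row4 -> MISS (open row4); precharges=2
Acc 6: bank1 row0 -> MISS (open row0); precharges=2
Acc 7: bank0 row0 -> MISS (open row0); precharges=3
Acc 8: bank2 row1 -> MISS (open row1); precharges=4
Acc 9: bank2 row2 -> MISS (open row2); precharges=5
Acc 10: bank1 row4 -> MISS (open row4); precharges=6
Acc 11: bank1 row2 -> MISS (open row2); precharges=7
Acc 12: bank2 row4 -> MISS (open row4); precharges=8
Acc 13: bank1 row2 -> HIT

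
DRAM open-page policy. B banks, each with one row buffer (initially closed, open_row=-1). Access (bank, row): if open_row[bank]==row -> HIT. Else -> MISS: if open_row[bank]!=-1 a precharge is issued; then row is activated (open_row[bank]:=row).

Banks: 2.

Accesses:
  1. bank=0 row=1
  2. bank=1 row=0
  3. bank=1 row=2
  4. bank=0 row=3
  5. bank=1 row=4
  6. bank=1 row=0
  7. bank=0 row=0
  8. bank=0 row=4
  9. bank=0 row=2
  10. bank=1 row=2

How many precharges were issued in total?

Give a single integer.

Answer: 8

Derivation:
Acc 1: bank0 row1 -> MISS (open row1); precharges=0
Acc 2: bank1 row0 -> MISS (open row0); precharges=0
Acc 3: bank1 row2 -> MISS (open row2); precharges=1
Acc 4: bank0 row3 -> MISS (open row3); precharges=2
Acc 5: bank1 row4 -> MISS (open row4); precharges=3
Acc 6: bank1 row0 -> MISS (open row0); precharges=4
Acc 7: bank0 row0 -> MISS (open row0); precharges=5
Acc 8: bank0 row4 -> MISS (open row4); precharges=6
Acc 9: bank0 row2 -> MISS (open row2); precharges=7
Acc 10: bank1 row2 -> MISS (open row2); precharges=8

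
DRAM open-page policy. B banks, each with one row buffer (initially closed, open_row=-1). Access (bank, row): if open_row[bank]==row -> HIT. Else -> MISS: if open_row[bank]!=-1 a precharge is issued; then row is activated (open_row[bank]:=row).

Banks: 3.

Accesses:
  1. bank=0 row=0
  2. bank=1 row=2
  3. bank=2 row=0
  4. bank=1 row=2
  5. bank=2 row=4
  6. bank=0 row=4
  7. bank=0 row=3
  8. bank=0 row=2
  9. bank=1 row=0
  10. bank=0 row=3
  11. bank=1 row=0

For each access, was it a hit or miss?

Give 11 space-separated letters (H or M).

Acc 1: bank0 row0 -> MISS (open row0); precharges=0
Acc 2: bank1 row2 -> MISS (open row2); precharges=0
Acc 3: bank2 row0 -> MISS (open row0); precharges=0
Acc 4: bank1 row2 -> HIT
Acc 5: bank2 row4 -> MISS (open row4); precharges=1
Acc 6: bank0 row4 -> MISS (open row4); precharges=2
Acc 7: bank0 row3 -> MISS (open row3); precharges=3
Acc 8: bank0 row2 -> MISS (open row2); precharges=4
Acc 9: bank1 row0 -> MISS (open row0); precharges=5
Acc 10: bank0 row3 -> MISS (open row3); precharges=6
Acc 11: bank1 row0 -> HIT

Answer: M M M H M M M M M M H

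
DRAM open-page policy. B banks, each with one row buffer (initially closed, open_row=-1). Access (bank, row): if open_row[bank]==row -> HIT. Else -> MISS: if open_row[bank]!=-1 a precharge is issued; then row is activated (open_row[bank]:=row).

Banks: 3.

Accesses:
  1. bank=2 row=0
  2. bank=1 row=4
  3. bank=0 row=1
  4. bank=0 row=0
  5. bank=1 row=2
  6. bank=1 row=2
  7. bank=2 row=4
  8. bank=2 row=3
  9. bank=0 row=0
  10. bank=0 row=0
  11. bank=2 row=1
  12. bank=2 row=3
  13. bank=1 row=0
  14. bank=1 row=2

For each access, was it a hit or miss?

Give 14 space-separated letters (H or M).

Acc 1: bank2 row0 -> MISS (open row0); precharges=0
Acc 2: bank1 row4 -> MISS (open row4); precharges=0
Acc 3: bank0 row1 -> MISS (open row1); precharges=0
Acc 4: bank0 row0 -> MISS (open row0); precharges=1
Acc 5: bank1 row2 -> MISS (open row2); precharges=2
Acc 6: bank1 row2 -> HIT
Acc 7: bank2 row4 -> MISS (open row4); precharges=3
Acc 8: bank2 row3 -> MISS (open row3); precharges=4
Acc 9: bank0 row0 -> HIT
Acc 10: bank0 row0 -> HIT
Acc 11: bank2 row1 -> MISS (open row1); precharges=5
Acc 12: bank2 row3 -> MISS (open row3); precharges=6
Acc 13: bank1 row0 -> MISS (open row0); precharges=7
Acc 14: bank1 row2 -> MISS (open row2); precharges=8

Answer: M M M M M H M M H H M M M M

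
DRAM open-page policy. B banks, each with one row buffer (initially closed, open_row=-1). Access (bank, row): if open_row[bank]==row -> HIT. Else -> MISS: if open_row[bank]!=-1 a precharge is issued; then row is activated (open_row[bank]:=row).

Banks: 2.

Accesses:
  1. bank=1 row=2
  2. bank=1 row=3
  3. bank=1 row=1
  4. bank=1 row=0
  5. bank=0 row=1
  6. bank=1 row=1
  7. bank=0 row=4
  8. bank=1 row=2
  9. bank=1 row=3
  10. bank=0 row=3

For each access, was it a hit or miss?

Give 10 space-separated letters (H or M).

Answer: M M M M M M M M M M

Derivation:
Acc 1: bank1 row2 -> MISS (open row2); precharges=0
Acc 2: bank1 row3 -> MISS (open row3); precharges=1
Acc 3: bank1 row1 -> MISS (open row1); precharges=2
Acc 4: bank1 row0 -> MISS (open row0); precharges=3
Acc 5: bank0 row1 -> MISS (open row1); precharges=3
Acc 6: bank1 row1 -> MISS (open row1); precharges=4
Acc 7: bank0 row4 -> MISS (open row4); precharges=5
Acc 8: bank1 row2 -> MISS (open row2); precharges=6
Acc 9: bank1 row3 -> MISS (open row3); precharges=7
Acc 10: bank0 row3 -> MISS (open row3); precharges=8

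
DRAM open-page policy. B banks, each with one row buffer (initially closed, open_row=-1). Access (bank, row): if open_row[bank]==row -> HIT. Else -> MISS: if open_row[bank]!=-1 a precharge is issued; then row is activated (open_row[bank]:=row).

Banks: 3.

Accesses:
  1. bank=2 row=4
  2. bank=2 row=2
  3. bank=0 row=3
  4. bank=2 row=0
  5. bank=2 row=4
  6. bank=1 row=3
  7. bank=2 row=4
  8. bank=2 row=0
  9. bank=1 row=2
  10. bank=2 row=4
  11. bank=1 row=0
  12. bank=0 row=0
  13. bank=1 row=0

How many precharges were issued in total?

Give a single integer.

Acc 1: bank2 row4 -> MISS (open row4); precharges=0
Acc 2: bank2 row2 -> MISS (open row2); precharges=1
Acc 3: bank0 row3 -> MISS (open row3); precharges=1
Acc 4: bank2 row0 -> MISS (open row0); precharges=2
Acc 5: bank2 row4 -> MISS (open row4); precharges=3
Acc 6: bank1 row3 -> MISS (open row3); precharges=3
Acc 7: bank2 row4 -> HIT
Acc 8: bank2 row0 -> MISS (open row0); precharges=4
Acc 9: bank1 row2 -> MISS (open row2); precharges=5
Acc 10: bank2 row4 -> MISS (open row4); precharges=6
Acc 11: bank1 row0 -> MISS (open row0); precharges=7
Acc 12: bank0 row0 -> MISS (open row0); precharges=8
Acc 13: bank1 row0 -> HIT

Answer: 8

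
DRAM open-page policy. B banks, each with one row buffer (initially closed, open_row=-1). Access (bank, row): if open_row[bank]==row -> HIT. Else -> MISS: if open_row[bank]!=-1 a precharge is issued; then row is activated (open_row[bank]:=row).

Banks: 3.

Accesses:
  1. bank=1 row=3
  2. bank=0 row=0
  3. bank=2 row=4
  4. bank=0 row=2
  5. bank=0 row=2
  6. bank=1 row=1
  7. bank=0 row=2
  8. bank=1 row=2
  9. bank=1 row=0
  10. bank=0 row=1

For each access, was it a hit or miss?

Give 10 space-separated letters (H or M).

Answer: M M M M H M H M M M

Derivation:
Acc 1: bank1 row3 -> MISS (open row3); precharges=0
Acc 2: bank0 row0 -> MISS (open row0); precharges=0
Acc 3: bank2 row4 -> MISS (open row4); precharges=0
Acc 4: bank0 row2 -> MISS (open row2); precharges=1
Acc 5: bank0 row2 -> HIT
Acc 6: bank1 row1 -> MISS (open row1); precharges=2
Acc 7: bank0 row2 -> HIT
Acc 8: bank1 row2 -> MISS (open row2); precharges=3
Acc 9: bank1 row0 -> MISS (open row0); precharges=4
Acc 10: bank0 row1 -> MISS (open row1); precharges=5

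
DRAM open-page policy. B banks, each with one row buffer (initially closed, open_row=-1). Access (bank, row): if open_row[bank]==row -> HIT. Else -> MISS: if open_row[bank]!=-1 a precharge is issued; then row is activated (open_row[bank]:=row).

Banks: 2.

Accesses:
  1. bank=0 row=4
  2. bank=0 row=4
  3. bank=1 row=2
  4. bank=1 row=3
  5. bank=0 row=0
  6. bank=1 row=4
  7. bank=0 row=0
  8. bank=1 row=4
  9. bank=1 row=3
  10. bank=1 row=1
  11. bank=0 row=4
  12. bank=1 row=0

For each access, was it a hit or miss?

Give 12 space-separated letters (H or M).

Acc 1: bank0 row4 -> MISS (open row4); precharges=0
Acc 2: bank0 row4 -> HIT
Acc 3: bank1 row2 -> MISS (open row2); precharges=0
Acc 4: bank1 row3 -> MISS (open row3); precharges=1
Acc 5: bank0 row0 -> MISS (open row0); precharges=2
Acc 6: bank1 row4 -> MISS (open row4); precharges=3
Acc 7: bank0 row0 -> HIT
Acc 8: bank1 row4 -> HIT
Acc 9: bank1 row3 -> MISS (open row3); precharges=4
Acc 10: bank1 row1 -> MISS (open row1); precharges=5
Acc 11: bank0 row4 -> MISS (open row4); precharges=6
Acc 12: bank1 row0 -> MISS (open row0); precharges=7

Answer: M H M M M M H H M M M M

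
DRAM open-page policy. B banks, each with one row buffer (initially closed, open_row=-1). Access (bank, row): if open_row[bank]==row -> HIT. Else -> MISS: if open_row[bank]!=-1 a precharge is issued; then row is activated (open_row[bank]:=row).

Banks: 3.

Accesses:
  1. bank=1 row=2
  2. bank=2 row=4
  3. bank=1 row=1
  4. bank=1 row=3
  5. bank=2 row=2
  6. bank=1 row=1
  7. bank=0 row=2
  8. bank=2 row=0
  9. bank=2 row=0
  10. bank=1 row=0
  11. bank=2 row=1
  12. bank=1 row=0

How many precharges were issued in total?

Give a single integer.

Acc 1: bank1 row2 -> MISS (open row2); precharges=0
Acc 2: bank2 row4 -> MISS (open row4); precharges=0
Acc 3: bank1 row1 -> MISS (open row1); precharges=1
Acc 4: bank1 row3 -> MISS (open row3); precharges=2
Acc 5: bank2 row2 -> MISS (open row2); precharges=3
Acc 6: bank1 row1 -> MISS (open row1); precharges=4
Acc 7: bank0 row2 -> MISS (open row2); precharges=4
Acc 8: bank2 row0 -> MISS (open row0); precharges=5
Acc 9: bank2 row0 -> HIT
Acc 10: bank1 row0 -> MISS (open row0); precharges=6
Acc 11: bank2 row1 -> MISS (open row1); precharges=7
Acc 12: bank1 row0 -> HIT

Answer: 7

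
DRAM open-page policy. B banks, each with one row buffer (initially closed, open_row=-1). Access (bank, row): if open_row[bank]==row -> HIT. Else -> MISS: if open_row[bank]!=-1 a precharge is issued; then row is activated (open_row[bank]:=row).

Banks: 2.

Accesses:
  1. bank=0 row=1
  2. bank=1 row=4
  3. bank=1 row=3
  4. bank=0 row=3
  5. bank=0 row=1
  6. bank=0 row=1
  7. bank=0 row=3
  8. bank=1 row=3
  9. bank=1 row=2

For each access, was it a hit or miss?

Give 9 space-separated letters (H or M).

Acc 1: bank0 row1 -> MISS (open row1); precharges=0
Acc 2: bank1 row4 -> MISS (open row4); precharges=0
Acc 3: bank1 row3 -> MISS (open row3); precharges=1
Acc 4: bank0 row3 -> MISS (open row3); precharges=2
Acc 5: bank0 row1 -> MISS (open row1); precharges=3
Acc 6: bank0 row1 -> HIT
Acc 7: bank0 row3 -> MISS (open row3); precharges=4
Acc 8: bank1 row3 -> HIT
Acc 9: bank1 row2 -> MISS (open row2); precharges=5

Answer: M M M M M H M H M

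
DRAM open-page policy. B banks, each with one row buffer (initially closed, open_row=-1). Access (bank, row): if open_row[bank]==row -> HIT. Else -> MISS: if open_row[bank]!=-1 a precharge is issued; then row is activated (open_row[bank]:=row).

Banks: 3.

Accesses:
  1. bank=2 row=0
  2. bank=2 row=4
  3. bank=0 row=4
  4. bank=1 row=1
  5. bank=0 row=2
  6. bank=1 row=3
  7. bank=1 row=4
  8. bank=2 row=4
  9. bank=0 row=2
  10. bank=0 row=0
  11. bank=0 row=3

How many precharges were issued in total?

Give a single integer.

Answer: 6

Derivation:
Acc 1: bank2 row0 -> MISS (open row0); precharges=0
Acc 2: bank2 row4 -> MISS (open row4); precharges=1
Acc 3: bank0 row4 -> MISS (open row4); precharges=1
Acc 4: bank1 row1 -> MISS (open row1); precharges=1
Acc 5: bank0 row2 -> MISS (open row2); precharges=2
Acc 6: bank1 row3 -> MISS (open row3); precharges=3
Acc 7: bank1 row4 -> MISS (open row4); precharges=4
Acc 8: bank2 row4 -> HIT
Acc 9: bank0 row2 -> HIT
Acc 10: bank0 row0 -> MISS (open row0); precharges=5
Acc 11: bank0 row3 -> MISS (open row3); precharges=6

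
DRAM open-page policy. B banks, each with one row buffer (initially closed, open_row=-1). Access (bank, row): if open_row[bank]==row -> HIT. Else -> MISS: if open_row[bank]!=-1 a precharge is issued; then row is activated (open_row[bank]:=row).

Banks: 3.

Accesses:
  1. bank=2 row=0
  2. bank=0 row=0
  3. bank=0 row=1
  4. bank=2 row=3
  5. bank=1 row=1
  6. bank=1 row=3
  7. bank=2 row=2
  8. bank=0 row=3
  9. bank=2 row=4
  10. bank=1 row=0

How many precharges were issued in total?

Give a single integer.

Acc 1: bank2 row0 -> MISS (open row0); precharges=0
Acc 2: bank0 row0 -> MISS (open row0); precharges=0
Acc 3: bank0 row1 -> MISS (open row1); precharges=1
Acc 4: bank2 row3 -> MISS (open row3); precharges=2
Acc 5: bank1 row1 -> MISS (open row1); precharges=2
Acc 6: bank1 row3 -> MISS (open row3); precharges=3
Acc 7: bank2 row2 -> MISS (open row2); precharges=4
Acc 8: bank0 row3 -> MISS (open row3); precharges=5
Acc 9: bank2 row4 -> MISS (open row4); precharges=6
Acc 10: bank1 row0 -> MISS (open row0); precharges=7

Answer: 7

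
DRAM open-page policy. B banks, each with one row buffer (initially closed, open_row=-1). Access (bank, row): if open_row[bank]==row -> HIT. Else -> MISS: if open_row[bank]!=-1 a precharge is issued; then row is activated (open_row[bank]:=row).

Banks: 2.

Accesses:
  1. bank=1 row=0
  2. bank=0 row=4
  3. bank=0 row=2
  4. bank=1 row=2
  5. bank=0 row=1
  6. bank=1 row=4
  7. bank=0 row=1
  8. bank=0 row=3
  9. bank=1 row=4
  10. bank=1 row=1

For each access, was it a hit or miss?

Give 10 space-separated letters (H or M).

Acc 1: bank1 row0 -> MISS (open row0); precharges=0
Acc 2: bank0 row4 -> MISS (open row4); precharges=0
Acc 3: bank0 row2 -> MISS (open row2); precharges=1
Acc 4: bank1 row2 -> MISS (open row2); precharges=2
Acc 5: bank0 row1 -> MISS (open row1); precharges=3
Acc 6: bank1 row4 -> MISS (open row4); precharges=4
Acc 7: bank0 row1 -> HIT
Acc 8: bank0 row3 -> MISS (open row3); precharges=5
Acc 9: bank1 row4 -> HIT
Acc 10: bank1 row1 -> MISS (open row1); precharges=6

Answer: M M M M M M H M H M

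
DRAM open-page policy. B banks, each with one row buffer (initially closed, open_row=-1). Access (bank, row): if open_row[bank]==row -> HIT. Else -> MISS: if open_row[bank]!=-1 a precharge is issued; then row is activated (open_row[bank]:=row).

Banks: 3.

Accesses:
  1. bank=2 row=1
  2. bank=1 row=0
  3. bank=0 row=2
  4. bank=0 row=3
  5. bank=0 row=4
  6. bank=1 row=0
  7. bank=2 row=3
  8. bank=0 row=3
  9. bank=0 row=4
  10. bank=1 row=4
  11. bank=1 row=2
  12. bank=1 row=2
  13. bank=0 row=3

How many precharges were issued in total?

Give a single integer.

Answer: 8

Derivation:
Acc 1: bank2 row1 -> MISS (open row1); precharges=0
Acc 2: bank1 row0 -> MISS (open row0); precharges=0
Acc 3: bank0 row2 -> MISS (open row2); precharges=0
Acc 4: bank0 row3 -> MISS (open row3); precharges=1
Acc 5: bank0 row4 -> MISS (open row4); precharges=2
Acc 6: bank1 row0 -> HIT
Acc 7: bank2 row3 -> MISS (open row3); precharges=3
Acc 8: bank0 row3 -> MISS (open row3); precharges=4
Acc 9: bank0 row4 -> MISS (open row4); precharges=5
Acc 10: bank1 row4 -> MISS (open row4); precharges=6
Acc 11: bank1 row2 -> MISS (open row2); precharges=7
Acc 12: bank1 row2 -> HIT
Acc 13: bank0 row3 -> MISS (open row3); precharges=8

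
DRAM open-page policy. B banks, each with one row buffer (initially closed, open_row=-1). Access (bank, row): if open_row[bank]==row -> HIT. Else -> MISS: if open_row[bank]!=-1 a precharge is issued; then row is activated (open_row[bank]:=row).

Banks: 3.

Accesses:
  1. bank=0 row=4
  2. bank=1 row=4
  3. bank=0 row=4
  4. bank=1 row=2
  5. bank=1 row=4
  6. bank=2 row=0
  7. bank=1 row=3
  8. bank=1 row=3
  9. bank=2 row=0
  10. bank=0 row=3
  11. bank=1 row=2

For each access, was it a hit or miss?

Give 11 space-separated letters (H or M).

Acc 1: bank0 row4 -> MISS (open row4); precharges=0
Acc 2: bank1 row4 -> MISS (open row4); precharges=0
Acc 3: bank0 row4 -> HIT
Acc 4: bank1 row2 -> MISS (open row2); precharges=1
Acc 5: bank1 row4 -> MISS (open row4); precharges=2
Acc 6: bank2 row0 -> MISS (open row0); precharges=2
Acc 7: bank1 row3 -> MISS (open row3); precharges=3
Acc 8: bank1 row3 -> HIT
Acc 9: bank2 row0 -> HIT
Acc 10: bank0 row3 -> MISS (open row3); precharges=4
Acc 11: bank1 row2 -> MISS (open row2); precharges=5

Answer: M M H M M M M H H M M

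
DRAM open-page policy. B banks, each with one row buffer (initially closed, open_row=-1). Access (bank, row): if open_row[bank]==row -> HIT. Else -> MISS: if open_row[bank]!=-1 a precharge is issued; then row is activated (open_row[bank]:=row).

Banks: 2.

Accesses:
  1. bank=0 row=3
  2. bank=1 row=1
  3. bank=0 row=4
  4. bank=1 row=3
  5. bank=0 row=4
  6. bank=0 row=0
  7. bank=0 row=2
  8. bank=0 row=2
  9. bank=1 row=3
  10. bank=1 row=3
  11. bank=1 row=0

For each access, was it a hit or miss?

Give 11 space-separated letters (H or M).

Answer: M M M M H M M H H H M

Derivation:
Acc 1: bank0 row3 -> MISS (open row3); precharges=0
Acc 2: bank1 row1 -> MISS (open row1); precharges=0
Acc 3: bank0 row4 -> MISS (open row4); precharges=1
Acc 4: bank1 row3 -> MISS (open row3); precharges=2
Acc 5: bank0 row4 -> HIT
Acc 6: bank0 row0 -> MISS (open row0); precharges=3
Acc 7: bank0 row2 -> MISS (open row2); precharges=4
Acc 8: bank0 row2 -> HIT
Acc 9: bank1 row3 -> HIT
Acc 10: bank1 row3 -> HIT
Acc 11: bank1 row0 -> MISS (open row0); precharges=5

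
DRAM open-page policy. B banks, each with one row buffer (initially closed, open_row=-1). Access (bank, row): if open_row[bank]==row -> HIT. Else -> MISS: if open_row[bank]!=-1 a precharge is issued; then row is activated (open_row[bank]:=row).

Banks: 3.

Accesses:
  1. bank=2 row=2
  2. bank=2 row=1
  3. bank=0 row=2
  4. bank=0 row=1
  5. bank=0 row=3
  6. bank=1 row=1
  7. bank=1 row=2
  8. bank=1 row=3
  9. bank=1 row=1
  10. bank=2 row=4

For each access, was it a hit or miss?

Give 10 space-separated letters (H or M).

Answer: M M M M M M M M M M

Derivation:
Acc 1: bank2 row2 -> MISS (open row2); precharges=0
Acc 2: bank2 row1 -> MISS (open row1); precharges=1
Acc 3: bank0 row2 -> MISS (open row2); precharges=1
Acc 4: bank0 row1 -> MISS (open row1); precharges=2
Acc 5: bank0 row3 -> MISS (open row3); precharges=3
Acc 6: bank1 row1 -> MISS (open row1); precharges=3
Acc 7: bank1 row2 -> MISS (open row2); precharges=4
Acc 8: bank1 row3 -> MISS (open row3); precharges=5
Acc 9: bank1 row1 -> MISS (open row1); precharges=6
Acc 10: bank2 row4 -> MISS (open row4); precharges=7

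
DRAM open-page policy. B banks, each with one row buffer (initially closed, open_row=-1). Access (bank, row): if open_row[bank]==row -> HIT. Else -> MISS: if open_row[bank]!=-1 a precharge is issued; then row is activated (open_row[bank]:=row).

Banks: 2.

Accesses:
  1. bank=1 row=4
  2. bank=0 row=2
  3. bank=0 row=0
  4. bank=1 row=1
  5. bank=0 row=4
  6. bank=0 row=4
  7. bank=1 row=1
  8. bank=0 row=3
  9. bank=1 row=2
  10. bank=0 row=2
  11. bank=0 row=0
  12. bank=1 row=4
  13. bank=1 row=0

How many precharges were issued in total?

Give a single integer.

Answer: 9

Derivation:
Acc 1: bank1 row4 -> MISS (open row4); precharges=0
Acc 2: bank0 row2 -> MISS (open row2); precharges=0
Acc 3: bank0 row0 -> MISS (open row0); precharges=1
Acc 4: bank1 row1 -> MISS (open row1); precharges=2
Acc 5: bank0 row4 -> MISS (open row4); precharges=3
Acc 6: bank0 row4 -> HIT
Acc 7: bank1 row1 -> HIT
Acc 8: bank0 row3 -> MISS (open row3); precharges=4
Acc 9: bank1 row2 -> MISS (open row2); precharges=5
Acc 10: bank0 row2 -> MISS (open row2); precharges=6
Acc 11: bank0 row0 -> MISS (open row0); precharges=7
Acc 12: bank1 row4 -> MISS (open row4); precharges=8
Acc 13: bank1 row0 -> MISS (open row0); precharges=9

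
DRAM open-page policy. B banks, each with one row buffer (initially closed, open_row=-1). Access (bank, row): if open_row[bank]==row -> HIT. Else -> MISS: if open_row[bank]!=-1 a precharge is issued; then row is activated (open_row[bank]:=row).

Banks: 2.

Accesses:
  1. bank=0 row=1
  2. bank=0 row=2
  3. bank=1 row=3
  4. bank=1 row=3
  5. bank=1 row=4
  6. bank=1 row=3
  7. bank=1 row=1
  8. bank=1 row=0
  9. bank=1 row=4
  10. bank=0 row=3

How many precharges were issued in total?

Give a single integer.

Acc 1: bank0 row1 -> MISS (open row1); precharges=0
Acc 2: bank0 row2 -> MISS (open row2); precharges=1
Acc 3: bank1 row3 -> MISS (open row3); precharges=1
Acc 4: bank1 row3 -> HIT
Acc 5: bank1 row4 -> MISS (open row4); precharges=2
Acc 6: bank1 row3 -> MISS (open row3); precharges=3
Acc 7: bank1 row1 -> MISS (open row1); precharges=4
Acc 8: bank1 row0 -> MISS (open row0); precharges=5
Acc 9: bank1 row4 -> MISS (open row4); precharges=6
Acc 10: bank0 row3 -> MISS (open row3); precharges=7

Answer: 7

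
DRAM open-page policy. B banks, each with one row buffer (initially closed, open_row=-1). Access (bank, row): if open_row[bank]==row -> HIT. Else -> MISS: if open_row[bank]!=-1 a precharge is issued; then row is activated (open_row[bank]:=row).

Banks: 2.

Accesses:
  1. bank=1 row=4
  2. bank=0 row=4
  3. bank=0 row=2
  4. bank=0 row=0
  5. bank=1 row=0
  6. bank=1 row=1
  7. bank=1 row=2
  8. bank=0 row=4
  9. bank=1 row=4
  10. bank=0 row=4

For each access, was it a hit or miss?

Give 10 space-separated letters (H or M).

Acc 1: bank1 row4 -> MISS (open row4); precharges=0
Acc 2: bank0 row4 -> MISS (open row4); precharges=0
Acc 3: bank0 row2 -> MISS (open row2); precharges=1
Acc 4: bank0 row0 -> MISS (open row0); precharges=2
Acc 5: bank1 row0 -> MISS (open row0); precharges=3
Acc 6: bank1 row1 -> MISS (open row1); precharges=4
Acc 7: bank1 row2 -> MISS (open row2); precharges=5
Acc 8: bank0 row4 -> MISS (open row4); precharges=6
Acc 9: bank1 row4 -> MISS (open row4); precharges=7
Acc 10: bank0 row4 -> HIT

Answer: M M M M M M M M M H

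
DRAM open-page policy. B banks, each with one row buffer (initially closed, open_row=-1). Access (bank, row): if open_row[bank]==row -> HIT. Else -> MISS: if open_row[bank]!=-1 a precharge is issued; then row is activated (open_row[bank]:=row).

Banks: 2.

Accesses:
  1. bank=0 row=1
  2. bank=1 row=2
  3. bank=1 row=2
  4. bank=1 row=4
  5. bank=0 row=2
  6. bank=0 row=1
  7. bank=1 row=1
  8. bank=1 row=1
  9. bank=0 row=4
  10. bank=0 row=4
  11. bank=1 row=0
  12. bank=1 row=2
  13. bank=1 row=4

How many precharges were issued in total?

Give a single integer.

Answer: 8

Derivation:
Acc 1: bank0 row1 -> MISS (open row1); precharges=0
Acc 2: bank1 row2 -> MISS (open row2); precharges=0
Acc 3: bank1 row2 -> HIT
Acc 4: bank1 row4 -> MISS (open row4); precharges=1
Acc 5: bank0 row2 -> MISS (open row2); precharges=2
Acc 6: bank0 row1 -> MISS (open row1); precharges=3
Acc 7: bank1 row1 -> MISS (open row1); precharges=4
Acc 8: bank1 row1 -> HIT
Acc 9: bank0 row4 -> MISS (open row4); precharges=5
Acc 10: bank0 row4 -> HIT
Acc 11: bank1 row0 -> MISS (open row0); precharges=6
Acc 12: bank1 row2 -> MISS (open row2); precharges=7
Acc 13: bank1 row4 -> MISS (open row4); precharges=8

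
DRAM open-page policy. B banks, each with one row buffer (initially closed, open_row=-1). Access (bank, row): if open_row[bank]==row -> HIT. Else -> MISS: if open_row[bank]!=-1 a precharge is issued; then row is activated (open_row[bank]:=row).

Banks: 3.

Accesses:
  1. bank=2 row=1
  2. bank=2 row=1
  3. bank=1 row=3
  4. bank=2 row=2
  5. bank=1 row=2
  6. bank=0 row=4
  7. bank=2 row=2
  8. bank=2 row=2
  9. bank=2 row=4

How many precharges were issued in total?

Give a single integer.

Acc 1: bank2 row1 -> MISS (open row1); precharges=0
Acc 2: bank2 row1 -> HIT
Acc 3: bank1 row3 -> MISS (open row3); precharges=0
Acc 4: bank2 row2 -> MISS (open row2); precharges=1
Acc 5: bank1 row2 -> MISS (open row2); precharges=2
Acc 6: bank0 row4 -> MISS (open row4); precharges=2
Acc 7: bank2 row2 -> HIT
Acc 8: bank2 row2 -> HIT
Acc 9: bank2 row4 -> MISS (open row4); precharges=3

Answer: 3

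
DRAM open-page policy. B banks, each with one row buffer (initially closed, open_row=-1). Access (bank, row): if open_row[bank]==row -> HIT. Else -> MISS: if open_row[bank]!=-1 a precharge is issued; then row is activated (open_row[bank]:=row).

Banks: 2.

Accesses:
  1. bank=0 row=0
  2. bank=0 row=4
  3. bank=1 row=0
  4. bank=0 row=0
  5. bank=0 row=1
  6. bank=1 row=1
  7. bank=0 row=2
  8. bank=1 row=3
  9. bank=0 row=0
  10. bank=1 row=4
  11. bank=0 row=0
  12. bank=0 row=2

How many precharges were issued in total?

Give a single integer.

Answer: 9

Derivation:
Acc 1: bank0 row0 -> MISS (open row0); precharges=0
Acc 2: bank0 row4 -> MISS (open row4); precharges=1
Acc 3: bank1 row0 -> MISS (open row0); precharges=1
Acc 4: bank0 row0 -> MISS (open row0); precharges=2
Acc 5: bank0 row1 -> MISS (open row1); precharges=3
Acc 6: bank1 row1 -> MISS (open row1); precharges=4
Acc 7: bank0 row2 -> MISS (open row2); precharges=5
Acc 8: bank1 row3 -> MISS (open row3); precharges=6
Acc 9: bank0 row0 -> MISS (open row0); precharges=7
Acc 10: bank1 row4 -> MISS (open row4); precharges=8
Acc 11: bank0 row0 -> HIT
Acc 12: bank0 row2 -> MISS (open row2); precharges=9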